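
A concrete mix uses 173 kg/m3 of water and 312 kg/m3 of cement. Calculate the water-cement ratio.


w/c = water / cement
w/c = 173 / 312 = 0.554

0.554


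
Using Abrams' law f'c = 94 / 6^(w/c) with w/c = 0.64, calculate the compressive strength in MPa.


f'c = 94 / 6^0.64
= 94 / 3.148
= 29.86 MPa

29.86


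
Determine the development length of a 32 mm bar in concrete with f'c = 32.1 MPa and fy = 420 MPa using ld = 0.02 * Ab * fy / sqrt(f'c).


Ab = pi * 32^2 / 4 = 804.248 mm2
ld = 0.02 * 804.248 * 420 / sqrt(32.1)
= 1192.4 mm

1192.4


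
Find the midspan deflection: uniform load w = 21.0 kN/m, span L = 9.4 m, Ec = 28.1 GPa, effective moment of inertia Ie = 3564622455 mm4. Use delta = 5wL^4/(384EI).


Convert: L = 9.4 m = 9400 mm, Ec = 28.1 GPa = 28100 MPa
delta = 5 * 21.0 * 9400^4 / (384 * 28100 * 3564622455)
= 21.31 mm

21.31


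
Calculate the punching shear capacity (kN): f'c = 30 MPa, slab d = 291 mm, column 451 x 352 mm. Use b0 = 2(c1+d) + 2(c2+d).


b0 = 2*(451 + 291) + 2*(352 + 291) = 2770 mm
Vc = 0.33 * sqrt(30) * 2770 * 291 / 1000
= 1456.96 kN

1456.96


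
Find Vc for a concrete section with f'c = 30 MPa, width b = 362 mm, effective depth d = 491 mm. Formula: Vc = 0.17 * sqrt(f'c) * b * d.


Vc = 0.17 * sqrt(30) * 362 * 491 / 1000
= 165.5 kN

165.5


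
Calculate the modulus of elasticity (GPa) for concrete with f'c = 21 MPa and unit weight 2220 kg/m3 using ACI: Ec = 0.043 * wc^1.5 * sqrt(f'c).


Ec = 0.043 * 2220^1.5 * sqrt(21) / 1000
= 20.61 GPa

20.61


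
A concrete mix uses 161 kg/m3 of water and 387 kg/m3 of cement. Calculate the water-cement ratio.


w/c = water / cement
w/c = 161 / 387 = 0.416

0.416


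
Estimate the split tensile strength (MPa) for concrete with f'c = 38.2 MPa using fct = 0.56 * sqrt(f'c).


fct = 0.56 * sqrt(38.2)
= 0.56 * 6.181
= 3.461 MPa

3.461


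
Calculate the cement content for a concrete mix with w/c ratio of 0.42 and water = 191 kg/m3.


Cement = water / (w/c)
= 191 / 0.42
= 454.8 kg/m3

454.8


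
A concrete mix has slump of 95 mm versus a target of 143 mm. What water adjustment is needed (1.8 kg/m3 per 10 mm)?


Difference = 143 - 95 = 48 mm
Water adjustment = 48 * 1.8 / 10 = 8.6 kg/m3

8.6


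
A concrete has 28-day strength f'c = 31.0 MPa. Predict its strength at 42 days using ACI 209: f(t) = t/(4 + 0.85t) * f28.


f(42) = 42 / (4 + 0.85 * 42) * 31.0
= 42 / 39.7 * 31.0
= 32.8 MPa

32.8


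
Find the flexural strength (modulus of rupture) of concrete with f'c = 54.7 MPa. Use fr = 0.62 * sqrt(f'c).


fr = 0.62 * sqrt(54.7)
= 4.585 MPa

4.585


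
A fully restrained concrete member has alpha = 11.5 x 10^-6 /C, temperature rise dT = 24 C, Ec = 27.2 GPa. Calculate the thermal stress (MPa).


sigma = alpha * dT * Ec
= 11.5e-6 * 24 * 27.2 * 1000
= 7.507 MPa

7.507


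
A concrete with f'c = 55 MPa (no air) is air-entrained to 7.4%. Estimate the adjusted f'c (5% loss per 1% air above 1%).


Strength loss = (7.4 - 1) * 5 = 32.0%
f'c = 55 * (1 - 32.0/100)
= 37.4 MPa

37.4


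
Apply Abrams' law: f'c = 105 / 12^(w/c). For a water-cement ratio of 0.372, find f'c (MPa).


f'c = 105 / 12^0.372
= 105 / 2.52
= 41.66 MPa

41.66


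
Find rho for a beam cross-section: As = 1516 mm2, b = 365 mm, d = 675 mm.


rho = As / (b * d)
= 1516 / (365 * 675)
= 0.0062

0.0062


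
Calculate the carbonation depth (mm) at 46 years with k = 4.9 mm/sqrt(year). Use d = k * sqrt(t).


depth = k * sqrt(t)
= 4.9 * sqrt(46)
= 33.23 mm

33.23


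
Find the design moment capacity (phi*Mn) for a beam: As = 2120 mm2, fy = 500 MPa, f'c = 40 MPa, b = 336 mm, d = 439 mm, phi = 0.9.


a = As * fy / (0.85 * f'c * b)
= 2120 * 500 / (0.85 * 40 * 336)
= 92.7871 mm
Mn = As * fy * (d - a/2) / 10^6
= 416.1628 kN-m
phi*Mn = 0.9 * 416.1628 = 374.55 kN-m

374.55


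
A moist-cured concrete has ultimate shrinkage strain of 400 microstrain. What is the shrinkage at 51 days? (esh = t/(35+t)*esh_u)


esh(51) = 51 / (35 + 51) * 400
= 51 / 86 * 400
= 237.2 microstrain

237.2


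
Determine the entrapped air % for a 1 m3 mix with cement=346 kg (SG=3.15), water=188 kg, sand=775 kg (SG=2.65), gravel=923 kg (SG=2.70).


Vol cement = 346 / (3.15 * 1000) = 0.109841 m3
Vol water = 188 / 1000 = 0.188 m3
Vol sand = 775 / (2.65 * 1000) = 0.292453 m3
Vol gravel = 923 / (2.70 * 1000) = 0.341852 m3
Total solid + water volume = 0.932146 m3
Air = (1 - 0.932146) * 100 = 6.79%

6.79


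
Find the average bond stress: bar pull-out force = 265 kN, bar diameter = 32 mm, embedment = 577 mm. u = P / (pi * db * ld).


u = P / (pi * db * ld)
= 265 * 1000 / (pi * 32 * 577)
= 4.568 MPa

4.568


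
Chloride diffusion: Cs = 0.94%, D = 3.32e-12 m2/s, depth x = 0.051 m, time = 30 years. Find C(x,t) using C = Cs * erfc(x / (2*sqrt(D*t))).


t_seconds = 30 * 365.25 * 24 * 3600 = 946728000.0 s
arg = 0.051 / (2 * sqrt(3.32e-12 * 946728000.0))
= 0.4548
erfc(0.4548) = 0.5201
C = 0.94 * 0.5201 = 0.4889%

0.4889


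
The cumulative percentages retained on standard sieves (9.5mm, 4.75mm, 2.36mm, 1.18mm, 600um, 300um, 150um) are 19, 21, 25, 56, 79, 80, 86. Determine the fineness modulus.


FM = sum(cumulative % retained) / 100
= 366 / 100
= 3.66

3.66


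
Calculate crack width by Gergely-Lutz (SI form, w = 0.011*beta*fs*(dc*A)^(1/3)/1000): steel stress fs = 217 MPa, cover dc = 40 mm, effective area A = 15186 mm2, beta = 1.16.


w = 0.011 * beta * fs * (dc * A)^(1/3) / 1000
= 0.011 * 1.16 * 217 * (40 * 15186)^(1/3) / 1000
= 0.235 mm

0.235


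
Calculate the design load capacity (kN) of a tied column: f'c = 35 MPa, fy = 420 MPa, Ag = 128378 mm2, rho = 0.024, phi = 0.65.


Ast = rho * Ag = 0.024 * 128378 = 3081.072 mm2
phi*Pn = 0.65 * 0.80 * (0.85 * 35 * (128378 - 3081.072) + 420 * 3081.072) / 1000
= 2611.25 kN

2611.25


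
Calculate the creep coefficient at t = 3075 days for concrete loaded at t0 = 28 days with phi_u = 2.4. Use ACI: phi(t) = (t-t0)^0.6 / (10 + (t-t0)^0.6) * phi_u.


dt = 3075 - 28 = 3047
phi = 3047^0.6 / (10 + 3047^0.6) * 2.4
= 2.22

2.22


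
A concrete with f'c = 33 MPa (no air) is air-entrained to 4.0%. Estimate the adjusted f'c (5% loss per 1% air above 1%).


Strength loss = (4.0 - 1) * 5 = 15.0%
f'c = 33 * (1 - 15.0/100)
= 28.05 MPa

28.05


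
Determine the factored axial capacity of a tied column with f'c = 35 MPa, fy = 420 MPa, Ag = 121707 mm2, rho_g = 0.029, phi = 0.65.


Ast = rho * Ag = 0.029 * 121707 = 3529.503 mm2
phi*Pn = 0.65 * 0.80 * (0.85 * 35 * (121707 - 3529.503) + 420 * 3529.503) / 1000
= 2599.05 kN

2599.05


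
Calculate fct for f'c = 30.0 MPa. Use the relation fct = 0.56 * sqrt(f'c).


fct = 0.56 * sqrt(30.0)
= 0.56 * 5.477
= 3.067 MPa

3.067


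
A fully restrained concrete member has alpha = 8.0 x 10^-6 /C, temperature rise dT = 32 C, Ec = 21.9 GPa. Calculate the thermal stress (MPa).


sigma = alpha * dT * Ec
= 8.0e-6 * 32 * 21.9 * 1000
= 5.606 MPa

5.606


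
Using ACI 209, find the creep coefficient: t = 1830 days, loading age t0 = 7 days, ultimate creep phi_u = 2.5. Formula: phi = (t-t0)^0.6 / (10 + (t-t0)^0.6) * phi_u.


dt = 1830 - 7 = 1823
phi = 1823^0.6 / (10 + 1823^0.6) * 2.5
= 2.251

2.251


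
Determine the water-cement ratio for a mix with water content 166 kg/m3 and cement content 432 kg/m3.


w/c = water / cement
w/c = 166 / 432 = 0.384

0.384


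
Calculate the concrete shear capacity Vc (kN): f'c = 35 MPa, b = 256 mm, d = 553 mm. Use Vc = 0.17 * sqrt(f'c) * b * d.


Vc = 0.17 * sqrt(35) * 256 * 553 / 1000
= 142.38 kN

142.38


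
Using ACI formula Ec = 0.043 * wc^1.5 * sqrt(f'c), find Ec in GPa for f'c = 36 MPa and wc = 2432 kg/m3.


Ec = 0.043 * 2432^1.5 * sqrt(36) / 1000
= 30.94 GPa

30.94


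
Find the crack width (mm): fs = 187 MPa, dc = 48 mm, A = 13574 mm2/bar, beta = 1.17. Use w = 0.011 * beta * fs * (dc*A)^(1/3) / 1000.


w = 0.011 * beta * fs * (dc * A)^(1/3) / 1000
= 0.011 * 1.17 * 187 * (48 * 13574)^(1/3) / 1000
= 0.209 mm

0.209


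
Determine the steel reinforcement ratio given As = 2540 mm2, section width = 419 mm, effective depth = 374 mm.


rho = As / (b * d)
= 2540 / (419 * 374)
= 0.0162

0.0162


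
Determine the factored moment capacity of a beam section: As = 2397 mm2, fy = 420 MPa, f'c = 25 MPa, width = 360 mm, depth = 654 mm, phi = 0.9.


a = As * fy / (0.85 * f'c * b)
= 2397 * 420 / (0.85 * 25 * 360)
= 131.6 mm
Mn = As * fy * (d - a/2) / 10^6
= 592.1645 kN-m
phi*Mn = 0.9 * 592.1645 = 532.95 kN-m

532.95


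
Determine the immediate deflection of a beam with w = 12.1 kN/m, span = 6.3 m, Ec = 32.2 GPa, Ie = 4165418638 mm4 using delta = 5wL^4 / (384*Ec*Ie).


Convert: L = 6.3 m = 6300 mm, Ec = 32.2 GPa = 32200 MPa
delta = 5 * 12.1 * 6300^4 / (384 * 32200 * 4165418638)
= 1.85 mm

1.85


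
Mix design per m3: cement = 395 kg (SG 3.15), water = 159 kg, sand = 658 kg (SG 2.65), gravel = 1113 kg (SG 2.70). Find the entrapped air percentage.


Vol cement = 395 / (3.15 * 1000) = 0.125397 m3
Vol water = 159 / 1000 = 0.159 m3
Vol sand = 658 / (2.65 * 1000) = 0.248302 m3
Vol gravel = 1113 / (2.70 * 1000) = 0.412222 m3
Total solid + water volume = 0.944921 m3
Air = (1 - 0.944921) * 100 = 5.51%

5.51


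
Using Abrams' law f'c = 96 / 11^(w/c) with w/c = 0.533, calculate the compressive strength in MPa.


f'c = 96 / 11^0.533
= 96 / 3.59
= 26.74 MPa

26.74


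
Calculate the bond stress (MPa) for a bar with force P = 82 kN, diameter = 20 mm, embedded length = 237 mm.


u = P / (pi * db * ld)
= 82 * 1000 / (pi * 20 * 237)
= 5.507 MPa

5.507


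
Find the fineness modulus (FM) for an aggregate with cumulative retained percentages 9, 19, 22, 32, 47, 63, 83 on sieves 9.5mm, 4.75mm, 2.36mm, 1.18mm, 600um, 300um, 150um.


FM = sum(cumulative % retained) / 100
= 275 / 100
= 2.75

2.75


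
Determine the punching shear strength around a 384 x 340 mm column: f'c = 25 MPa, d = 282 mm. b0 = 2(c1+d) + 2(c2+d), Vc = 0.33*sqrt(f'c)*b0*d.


b0 = 2*(384 + 282) + 2*(340 + 282) = 2576 mm
Vc = 0.33 * sqrt(25) * 2576 * 282 / 1000
= 1198.61 kN

1198.61


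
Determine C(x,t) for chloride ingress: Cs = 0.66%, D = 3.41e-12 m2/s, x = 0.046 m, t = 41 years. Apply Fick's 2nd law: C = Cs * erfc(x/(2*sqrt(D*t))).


t_seconds = 41 * 365.25 * 24 * 3600 = 1293861600.0 s
arg = 0.046 / (2 * sqrt(3.41e-12 * 1293861600.0))
= 0.3463
erfc(0.3463) = 0.6244
C = 0.66 * 0.6244 = 0.4121%

0.4121


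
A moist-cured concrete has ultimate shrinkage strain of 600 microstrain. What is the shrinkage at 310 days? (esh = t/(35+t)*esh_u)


esh(310) = 310 / (35 + 310) * 600
= 310 / 345 * 600
= 539.1 microstrain

539.1


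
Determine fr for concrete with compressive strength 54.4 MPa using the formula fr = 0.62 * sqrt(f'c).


fr = 0.62 * sqrt(54.4)
= 4.573 MPa

4.573


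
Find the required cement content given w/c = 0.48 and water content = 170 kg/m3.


Cement = water / (w/c)
= 170 / 0.48
= 354.2 kg/m3

354.2


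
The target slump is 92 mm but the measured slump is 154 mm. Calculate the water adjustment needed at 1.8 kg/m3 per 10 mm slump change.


Difference = 92 - 154 = -62 mm
Water adjustment = -62 * 1.8 / 10 = -11.2 kg/m3

-11.2


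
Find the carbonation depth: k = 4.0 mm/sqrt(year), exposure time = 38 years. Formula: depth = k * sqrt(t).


depth = k * sqrt(t)
= 4.0 * sqrt(38)
= 24.66 mm

24.66


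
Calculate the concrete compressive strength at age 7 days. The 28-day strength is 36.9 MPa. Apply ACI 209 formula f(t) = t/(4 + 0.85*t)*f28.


f(7) = 7 / (4 + 0.85 * 7) * 36.9
= 7 / 9.95 * 36.9
= 25.96 MPa

25.96


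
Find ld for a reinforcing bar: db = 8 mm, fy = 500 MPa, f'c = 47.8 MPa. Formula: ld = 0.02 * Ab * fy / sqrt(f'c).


Ab = pi * 8^2 / 4 = 50.265 mm2
ld = 0.02 * 50.265 * 500 / sqrt(47.8)
= 72.7 mm

72.7


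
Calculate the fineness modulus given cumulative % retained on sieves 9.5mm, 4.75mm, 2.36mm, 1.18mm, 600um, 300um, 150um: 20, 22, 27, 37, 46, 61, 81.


FM = sum(cumulative % retained) / 100
= 294 / 100
= 2.94

2.94


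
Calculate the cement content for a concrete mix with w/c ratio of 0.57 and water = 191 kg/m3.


Cement = water / (w/c)
= 191 / 0.57
= 335.1 kg/m3

335.1


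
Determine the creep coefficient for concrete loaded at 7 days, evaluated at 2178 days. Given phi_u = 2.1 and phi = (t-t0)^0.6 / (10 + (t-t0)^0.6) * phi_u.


dt = 2178 - 7 = 2171
phi = 2171^0.6 / (10 + 2171^0.6) * 2.1
= 1.91

1.91


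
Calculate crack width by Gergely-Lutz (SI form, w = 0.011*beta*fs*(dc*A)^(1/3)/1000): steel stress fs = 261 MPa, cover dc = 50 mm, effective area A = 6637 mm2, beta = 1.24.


w = 0.011 * beta * fs * (dc * A)^(1/3) / 1000
= 0.011 * 1.24 * 261 * (50 * 6637)^(1/3) / 1000
= 0.246 mm

0.246


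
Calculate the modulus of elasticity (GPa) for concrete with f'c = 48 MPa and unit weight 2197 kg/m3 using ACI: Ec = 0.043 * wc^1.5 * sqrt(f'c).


Ec = 0.043 * 2197^1.5 * sqrt(48) / 1000
= 30.68 GPa

30.68


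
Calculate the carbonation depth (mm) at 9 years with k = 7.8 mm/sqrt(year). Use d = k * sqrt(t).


depth = k * sqrt(t)
= 7.8 * sqrt(9)
= 23.4 mm

23.4


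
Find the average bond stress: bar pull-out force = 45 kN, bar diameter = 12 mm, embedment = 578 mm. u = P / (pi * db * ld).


u = P / (pi * db * ld)
= 45 * 1000 / (pi * 12 * 578)
= 2.065 MPa

2.065


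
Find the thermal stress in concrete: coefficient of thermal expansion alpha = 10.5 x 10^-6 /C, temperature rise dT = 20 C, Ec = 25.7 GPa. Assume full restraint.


sigma = alpha * dT * Ec
= 10.5e-6 * 20 * 25.7 * 1000
= 5.397 MPa

5.397


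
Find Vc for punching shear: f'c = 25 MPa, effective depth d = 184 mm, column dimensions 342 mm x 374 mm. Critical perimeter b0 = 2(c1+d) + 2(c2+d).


b0 = 2*(342 + 184) + 2*(374 + 184) = 2168 mm
Vc = 0.33 * sqrt(25) * 2168 * 184 / 1000
= 658.2 kN

658.2


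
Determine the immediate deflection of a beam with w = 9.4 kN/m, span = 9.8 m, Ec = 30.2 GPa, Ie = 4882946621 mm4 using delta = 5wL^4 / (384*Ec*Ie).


Convert: L = 9.8 m = 9800 mm, Ec = 30.2 GPa = 30200 MPa
delta = 5 * 9.4 * 9800^4 / (384 * 30200 * 4882946621)
= 7.66 mm

7.66


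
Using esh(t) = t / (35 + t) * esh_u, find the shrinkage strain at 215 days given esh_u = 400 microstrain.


esh(215) = 215 / (35 + 215) * 400
= 215 / 250 * 400
= 344.0 microstrain

344.0


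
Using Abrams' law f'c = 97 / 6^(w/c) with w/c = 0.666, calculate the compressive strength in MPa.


f'c = 97 / 6^0.666
= 97 / 3.298
= 29.41 MPa

29.41


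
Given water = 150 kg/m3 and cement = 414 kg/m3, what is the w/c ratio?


w/c = water / cement
w/c = 150 / 414 = 0.362

0.362


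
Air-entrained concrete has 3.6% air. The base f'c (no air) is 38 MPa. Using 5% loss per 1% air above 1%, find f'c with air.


Strength loss = (3.6 - 1) * 5 = 13.0%
f'c = 38 * (1 - 13.0/100)
= 33.06 MPa

33.06


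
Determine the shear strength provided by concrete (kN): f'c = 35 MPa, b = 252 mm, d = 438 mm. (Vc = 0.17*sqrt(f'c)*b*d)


Vc = 0.17 * sqrt(35) * 252 * 438 / 1000
= 111.01 kN

111.01


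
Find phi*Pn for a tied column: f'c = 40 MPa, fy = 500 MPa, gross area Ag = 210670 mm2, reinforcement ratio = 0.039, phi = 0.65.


Ast = rho * Ag = 0.039 * 210670 = 8216.13 mm2
phi*Pn = 0.65 * 0.80 * (0.85 * 40 * (210670 - 8216.13) + 500 * 8216.13) / 1000
= 5715.58 kN

5715.58


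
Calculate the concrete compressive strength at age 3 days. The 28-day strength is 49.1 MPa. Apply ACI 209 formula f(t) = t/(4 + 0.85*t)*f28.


f(3) = 3 / (4 + 0.85 * 3) * 49.1
= 3 / 6.55 * 49.1
= 22.49 MPa

22.49


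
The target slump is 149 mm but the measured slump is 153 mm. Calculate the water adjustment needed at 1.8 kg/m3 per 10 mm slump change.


Difference = 149 - 153 = -4 mm
Water adjustment = -4 * 1.8 / 10 = -0.7 kg/m3

-0.7


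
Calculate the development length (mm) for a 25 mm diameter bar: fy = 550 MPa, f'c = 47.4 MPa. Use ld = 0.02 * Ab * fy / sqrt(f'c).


Ab = pi * 25^2 / 4 = 490.874 mm2
ld = 0.02 * 490.874 * 550 / sqrt(47.4)
= 784.3 mm

784.3


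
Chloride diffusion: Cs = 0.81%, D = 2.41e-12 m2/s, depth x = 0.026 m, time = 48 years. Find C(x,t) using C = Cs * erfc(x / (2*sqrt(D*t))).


t_seconds = 48 * 365.25 * 24 * 3600 = 1514764800.0 s
arg = 0.026 / (2 * sqrt(2.41e-12 * 1514764800.0))
= 0.2152
erfc(0.2152) = 0.7609
C = 0.81 * 0.7609 = 0.6163%

0.6163


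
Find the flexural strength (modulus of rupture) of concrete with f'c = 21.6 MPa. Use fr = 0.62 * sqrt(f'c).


fr = 0.62 * sqrt(21.6)
= 2.881 MPa

2.881


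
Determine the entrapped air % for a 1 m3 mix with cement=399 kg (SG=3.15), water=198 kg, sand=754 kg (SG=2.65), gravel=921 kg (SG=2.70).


Vol cement = 399 / (3.15 * 1000) = 0.126667 m3
Vol water = 198 / 1000 = 0.198 m3
Vol sand = 754 / (2.65 * 1000) = 0.284528 m3
Vol gravel = 921 / (2.70 * 1000) = 0.341111 m3
Total solid + water volume = 0.950306 m3
Air = (1 - 0.950306) * 100 = 4.97%

4.97


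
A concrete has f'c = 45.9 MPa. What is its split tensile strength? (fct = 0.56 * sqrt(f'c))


fct = 0.56 * sqrt(45.9)
= 0.56 * 6.775
= 3.794 MPa

3.794


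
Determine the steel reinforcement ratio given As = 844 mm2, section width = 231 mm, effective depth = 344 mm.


rho = As / (b * d)
= 844 / (231 * 344)
= 0.0106

0.0106


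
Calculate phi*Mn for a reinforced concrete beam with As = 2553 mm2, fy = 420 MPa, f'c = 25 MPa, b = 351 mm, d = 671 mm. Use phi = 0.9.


a = As * fy / (0.85 * f'c * b)
= 2553 * 420 / (0.85 * 25 * 351)
= 143.7587 mm
Mn = As * fy * (d - a/2) / 10^6
= 642.4131 kN-m
phi*Mn = 0.9 * 642.4131 = 578.17 kN-m

578.17


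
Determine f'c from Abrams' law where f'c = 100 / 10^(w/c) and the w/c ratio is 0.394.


f'c = 100 / 10^0.394
= 100 / 2.477
= 40.36 MPa

40.36


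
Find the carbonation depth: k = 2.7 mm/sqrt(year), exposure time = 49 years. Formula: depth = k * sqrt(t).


depth = k * sqrt(t)
= 2.7 * sqrt(49)
= 18.9 mm

18.9


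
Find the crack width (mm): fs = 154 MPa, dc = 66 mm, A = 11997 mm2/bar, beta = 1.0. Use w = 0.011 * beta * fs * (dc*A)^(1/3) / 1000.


w = 0.011 * beta * fs * (dc * A)^(1/3) / 1000
= 0.011 * 1.0 * 154 * (66 * 11997)^(1/3) / 1000
= 0.157 mm

0.157


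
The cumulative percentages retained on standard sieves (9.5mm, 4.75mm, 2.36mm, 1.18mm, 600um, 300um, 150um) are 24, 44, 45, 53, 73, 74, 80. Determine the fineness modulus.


FM = sum(cumulative % retained) / 100
= 393 / 100
= 3.93

3.93


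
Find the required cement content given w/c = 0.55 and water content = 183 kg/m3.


Cement = water / (w/c)
= 183 / 0.55
= 332.7 kg/m3

332.7


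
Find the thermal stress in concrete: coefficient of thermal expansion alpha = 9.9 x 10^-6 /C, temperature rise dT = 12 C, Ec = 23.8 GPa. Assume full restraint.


sigma = alpha * dT * Ec
= 9.9e-6 * 12 * 23.8 * 1000
= 2.827 MPa

2.827


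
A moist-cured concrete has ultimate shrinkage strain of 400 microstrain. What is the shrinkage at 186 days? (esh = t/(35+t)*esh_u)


esh(186) = 186 / (35 + 186) * 400
= 186 / 221 * 400
= 336.7 microstrain

336.7


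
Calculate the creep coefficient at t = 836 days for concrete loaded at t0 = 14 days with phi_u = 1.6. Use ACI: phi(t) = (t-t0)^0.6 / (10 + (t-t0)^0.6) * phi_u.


dt = 836 - 14 = 822
phi = 822^0.6 / (10 + 822^0.6) * 1.6
= 1.358

1.358


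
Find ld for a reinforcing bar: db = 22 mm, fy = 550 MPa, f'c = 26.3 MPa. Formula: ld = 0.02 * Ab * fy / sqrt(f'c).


Ab = pi * 22^2 / 4 = 380.133 mm2
ld = 0.02 * 380.133 * 550 / sqrt(26.3)
= 815.4 mm

815.4


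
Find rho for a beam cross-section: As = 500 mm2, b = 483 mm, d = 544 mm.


rho = As / (b * d)
= 500 / (483 * 544)
= 0.0019

0.0019


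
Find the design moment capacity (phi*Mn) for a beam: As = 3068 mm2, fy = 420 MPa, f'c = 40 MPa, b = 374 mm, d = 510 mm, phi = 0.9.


a = As * fy / (0.85 * f'c * b)
= 3068 * 420 / (0.85 * 40 * 374)
= 101.3338 mm
Mn = As * fy * (d - a/2) / 10^6
= 591.8783 kN-m
phi*Mn = 0.9 * 591.8783 = 532.69 kN-m

532.69


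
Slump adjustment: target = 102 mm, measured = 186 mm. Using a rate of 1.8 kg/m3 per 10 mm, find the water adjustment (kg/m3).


Difference = 102 - 186 = -84 mm
Water adjustment = -84 * 1.8 / 10 = -15.1 kg/m3

-15.1


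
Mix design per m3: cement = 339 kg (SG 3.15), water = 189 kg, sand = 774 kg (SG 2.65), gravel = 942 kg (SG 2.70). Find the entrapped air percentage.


Vol cement = 339 / (3.15 * 1000) = 0.107619 m3
Vol water = 189 / 1000 = 0.189 m3
Vol sand = 774 / (2.65 * 1000) = 0.292075 m3
Vol gravel = 942 / (2.70 * 1000) = 0.348889 m3
Total solid + water volume = 0.937583 m3
Air = (1 - 0.937583) * 100 = 6.24%

6.24


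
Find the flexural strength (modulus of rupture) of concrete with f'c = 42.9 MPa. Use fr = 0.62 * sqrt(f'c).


fr = 0.62 * sqrt(42.9)
= 4.061 MPa

4.061


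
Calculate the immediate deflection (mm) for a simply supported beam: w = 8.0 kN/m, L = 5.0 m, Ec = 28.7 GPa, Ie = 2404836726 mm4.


Convert: L = 5.0 m = 5000 mm, Ec = 28.7 GPa = 28700 MPa
delta = 5 * 8.0 * 5000^4 / (384 * 28700 * 2404836726)
= 0.94 mm

0.94


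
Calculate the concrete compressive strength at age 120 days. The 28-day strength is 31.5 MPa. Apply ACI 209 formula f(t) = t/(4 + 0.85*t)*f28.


f(120) = 120 / (4 + 0.85 * 120) * 31.5
= 120 / 106.0 * 31.5
= 35.66 MPa

35.66


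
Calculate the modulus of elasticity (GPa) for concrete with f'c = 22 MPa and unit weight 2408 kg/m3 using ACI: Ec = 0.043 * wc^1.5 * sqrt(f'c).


Ec = 0.043 * 2408^1.5 * sqrt(22) / 1000
= 23.83 GPa

23.83


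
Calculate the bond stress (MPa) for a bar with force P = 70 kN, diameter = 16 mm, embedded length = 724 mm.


u = P / (pi * db * ld)
= 70 * 1000 / (pi * 16 * 724)
= 1.923 MPa

1.923


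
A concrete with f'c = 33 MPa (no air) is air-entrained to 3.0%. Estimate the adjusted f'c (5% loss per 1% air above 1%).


Strength loss = (3.0 - 1) * 5 = 10.0%
f'c = 33 * (1 - 10.0/100)
= 29.7 MPa

29.7


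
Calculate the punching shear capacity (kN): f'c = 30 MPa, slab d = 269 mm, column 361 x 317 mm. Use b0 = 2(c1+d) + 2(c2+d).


b0 = 2*(361 + 269) + 2*(317 + 269) = 2432 mm
Vc = 0.33 * sqrt(30) * 2432 * 269 / 1000
= 1182.47 kN

1182.47


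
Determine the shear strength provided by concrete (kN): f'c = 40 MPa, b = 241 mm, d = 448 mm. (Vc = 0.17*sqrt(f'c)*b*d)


Vc = 0.17 * sqrt(40) * 241 * 448 / 1000
= 116.08 kN

116.08


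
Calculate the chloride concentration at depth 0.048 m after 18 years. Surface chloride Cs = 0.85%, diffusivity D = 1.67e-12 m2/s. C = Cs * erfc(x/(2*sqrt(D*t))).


t_seconds = 18 * 365.25 * 24 * 3600 = 568036800.0 s
arg = 0.048 / (2 * sqrt(1.67e-12 * 568036800.0))
= 0.7792
erfc(0.7792) = 0.2705
C = 0.85 * 0.2705 = 0.2299%

0.2299


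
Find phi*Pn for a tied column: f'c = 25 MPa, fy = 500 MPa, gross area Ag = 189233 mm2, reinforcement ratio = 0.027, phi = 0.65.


Ast = rho * Ag = 0.027 * 189233 = 5109.291 mm2
phi*Pn = 0.65 * 0.80 * (0.85 * 25 * (189233 - 5109.291) + 500 * 5109.291) / 1000
= 3362.98 kN

3362.98


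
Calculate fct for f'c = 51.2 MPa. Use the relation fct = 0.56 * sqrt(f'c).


fct = 0.56 * sqrt(51.2)
= 0.56 * 7.155
= 4.007 MPa

4.007


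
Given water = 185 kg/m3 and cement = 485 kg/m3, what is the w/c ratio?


w/c = water / cement
w/c = 185 / 485 = 0.381

0.381


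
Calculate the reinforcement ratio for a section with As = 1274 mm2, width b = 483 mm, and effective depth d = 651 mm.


rho = As / (b * d)
= 1274 / (483 * 651)
= 0.0041

0.0041


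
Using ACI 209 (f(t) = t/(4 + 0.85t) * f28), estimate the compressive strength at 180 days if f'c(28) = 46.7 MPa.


f(180) = 180 / (4 + 0.85 * 180) * 46.7
= 180 / 157.0 * 46.7
= 53.54 MPa

53.54


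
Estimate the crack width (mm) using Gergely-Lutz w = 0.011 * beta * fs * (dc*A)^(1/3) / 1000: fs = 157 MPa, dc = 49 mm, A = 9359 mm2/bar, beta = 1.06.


w = 0.011 * beta * fs * (dc * A)^(1/3) / 1000
= 0.011 * 1.06 * 157 * (49 * 9359)^(1/3) / 1000
= 0.141 mm

0.141


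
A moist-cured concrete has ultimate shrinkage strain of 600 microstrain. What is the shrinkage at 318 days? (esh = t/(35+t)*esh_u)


esh(318) = 318 / (35 + 318) * 600
= 318 / 353 * 600
= 540.5 microstrain

540.5


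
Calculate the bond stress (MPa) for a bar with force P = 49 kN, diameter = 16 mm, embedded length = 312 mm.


u = P / (pi * db * ld)
= 49 * 1000 / (pi * 16 * 312)
= 3.124 MPa

3.124


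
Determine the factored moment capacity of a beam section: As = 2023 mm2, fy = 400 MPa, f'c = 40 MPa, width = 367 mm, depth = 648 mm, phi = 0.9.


a = As * fy / (0.85 * f'c * b)
= 2023 * 400 / (0.85 * 40 * 367)
= 64.8501 mm
Mn = As * fy * (d - a/2) / 10^6
= 498.1232 kN-m
phi*Mn = 0.9 * 498.1232 = 448.31 kN-m

448.31


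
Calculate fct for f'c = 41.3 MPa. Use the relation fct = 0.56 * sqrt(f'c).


fct = 0.56 * sqrt(41.3)
= 0.56 * 6.427
= 3.599 MPa

3.599


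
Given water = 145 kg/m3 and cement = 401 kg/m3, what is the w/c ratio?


w/c = water / cement
w/c = 145 / 401 = 0.362

0.362


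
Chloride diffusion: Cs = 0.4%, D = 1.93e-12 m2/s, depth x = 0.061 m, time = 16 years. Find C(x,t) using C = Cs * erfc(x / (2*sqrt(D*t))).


t_seconds = 16 * 365.25 * 24 * 3600 = 504921600.0 s
arg = 0.061 / (2 * sqrt(1.93e-12 * 504921600.0))
= 0.977
erfc(0.977) = 0.1671
C = 0.4 * 0.1671 = 0.0668%

0.0668


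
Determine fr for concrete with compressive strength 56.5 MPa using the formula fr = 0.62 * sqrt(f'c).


fr = 0.62 * sqrt(56.5)
= 4.66 MPa

4.66


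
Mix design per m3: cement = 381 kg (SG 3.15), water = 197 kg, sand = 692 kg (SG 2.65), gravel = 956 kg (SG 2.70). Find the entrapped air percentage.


Vol cement = 381 / (3.15 * 1000) = 0.120952 m3
Vol water = 197 / 1000 = 0.197 m3
Vol sand = 692 / (2.65 * 1000) = 0.261132 m3
Vol gravel = 956 / (2.70 * 1000) = 0.354074 m3
Total solid + water volume = 0.933159 m3
Air = (1 - 0.933159) * 100 = 6.68%

6.68


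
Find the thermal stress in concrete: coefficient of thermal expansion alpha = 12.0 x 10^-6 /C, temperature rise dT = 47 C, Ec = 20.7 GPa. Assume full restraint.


sigma = alpha * dT * Ec
= 12.0e-6 * 47 * 20.7 * 1000
= 11.675 MPa

11.675


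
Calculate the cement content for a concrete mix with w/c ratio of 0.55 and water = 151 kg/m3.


Cement = water / (w/c)
= 151 / 0.55
= 274.5 kg/m3

274.5


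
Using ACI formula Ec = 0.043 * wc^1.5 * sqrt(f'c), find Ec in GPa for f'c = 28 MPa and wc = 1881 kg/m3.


Ec = 0.043 * 1881^1.5 * sqrt(28) / 1000
= 18.56 GPa

18.56


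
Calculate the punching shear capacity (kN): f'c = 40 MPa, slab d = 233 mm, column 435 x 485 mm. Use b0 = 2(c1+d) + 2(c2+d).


b0 = 2*(435 + 233) + 2*(485 + 233) = 2772 mm
Vc = 0.33 * sqrt(40) * 2772 * 233 / 1000
= 1348.01 kN

1348.01


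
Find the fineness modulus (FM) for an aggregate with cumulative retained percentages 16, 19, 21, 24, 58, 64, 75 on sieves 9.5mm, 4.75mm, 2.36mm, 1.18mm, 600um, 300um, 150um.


FM = sum(cumulative % retained) / 100
= 277 / 100
= 2.77

2.77


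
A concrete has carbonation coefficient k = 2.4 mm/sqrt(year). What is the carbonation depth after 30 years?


depth = k * sqrt(t)
= 2.4 * sqrt(30)
= 13.15 mm

13.15


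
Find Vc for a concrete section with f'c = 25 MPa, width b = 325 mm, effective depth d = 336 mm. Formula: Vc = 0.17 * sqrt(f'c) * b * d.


Vc = 0.17 * sqrt(25) * 325 * 336 / 1000
= 92.82 kN

92.82


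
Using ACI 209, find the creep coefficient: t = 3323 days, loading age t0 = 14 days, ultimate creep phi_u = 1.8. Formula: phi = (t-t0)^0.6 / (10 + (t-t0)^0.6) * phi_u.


dt = 3323 - 14 = 3309
phi = 3309^0.6 / (10 + 3309^0.6) * 1.8
= 1.671

1.671


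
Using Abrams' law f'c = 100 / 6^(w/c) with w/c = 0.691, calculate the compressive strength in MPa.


f'c = 100 / 6^0.691
= 100 / 3.449
= 28.99 MPa

28.99


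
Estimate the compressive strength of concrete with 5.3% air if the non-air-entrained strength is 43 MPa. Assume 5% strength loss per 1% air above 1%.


Strength loss = (5.3 - 1) * 5 = 21.5%
f'c = 43 * (1 - 21.5/100)
= 33.76 MPa

33.76


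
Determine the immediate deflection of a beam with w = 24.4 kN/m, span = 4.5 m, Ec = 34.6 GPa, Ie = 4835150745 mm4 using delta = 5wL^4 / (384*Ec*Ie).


Convert: L = 4.5 m = 4500 mm, Ec = 34.6 GPa = 34600 MPa
delta = 5 * 24.4 * 4500^4 / (384 * 34600 * 4835150745)
= 0.78 mm

0.78


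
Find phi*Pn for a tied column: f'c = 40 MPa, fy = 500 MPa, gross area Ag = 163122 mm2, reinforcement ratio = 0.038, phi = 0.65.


Ast = rho * Ag = 0.038 * 163122 = 6198.636 mm2
phi*Pn = 0.65 * 0.80 * (0.85 * 40 * (163122 - 6198.636) + 500 * 6198.636) / 1000
= 4386.05 kN

4386.05


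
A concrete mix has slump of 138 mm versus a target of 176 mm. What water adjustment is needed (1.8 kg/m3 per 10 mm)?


Difference = 176 - 138 = 38 mm
Water adjustment = 38 * 1.8 / 10 = 6.8 kg/m3

6.8


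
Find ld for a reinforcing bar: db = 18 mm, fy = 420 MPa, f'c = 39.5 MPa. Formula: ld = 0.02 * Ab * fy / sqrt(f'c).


Ab = pi * 18^2 / 4 = 254.469 mm2
ld = 0.02 * 254.469 * 420 / sqrt(39.5)
= 340.1 mm

340.1


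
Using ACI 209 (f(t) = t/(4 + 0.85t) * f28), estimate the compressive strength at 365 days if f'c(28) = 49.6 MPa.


f(365) = 365 / (4 + 0.85 * 365) * 49.6
= 365 / 314.25 * 49.6
= 57.61 MPa

57.61


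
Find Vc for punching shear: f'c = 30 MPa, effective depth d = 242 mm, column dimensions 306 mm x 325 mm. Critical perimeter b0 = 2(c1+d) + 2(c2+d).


b0 = 2*(306 + 242) + 2*(325 + 242) = 2230 mm
Vc = 0.33 * sqrt(30) * 2230 * 242 / 1000
= 975.43 kN

975.43


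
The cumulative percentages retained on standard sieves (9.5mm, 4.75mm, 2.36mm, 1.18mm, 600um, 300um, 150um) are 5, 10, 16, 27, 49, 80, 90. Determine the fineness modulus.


FM = sum(cumulative % retained) / 100
= 277 / 100
= 2.77

2.77


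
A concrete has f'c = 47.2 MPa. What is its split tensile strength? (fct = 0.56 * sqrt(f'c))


fct = 0.56 * sqrt(47.2)
= 0.56 * 6.87
= 3.847 MPa

3.847


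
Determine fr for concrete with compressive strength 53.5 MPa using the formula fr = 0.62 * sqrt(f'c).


fr = 0.62 * sqrt(53.5)
= 4.535 MPa

4.535


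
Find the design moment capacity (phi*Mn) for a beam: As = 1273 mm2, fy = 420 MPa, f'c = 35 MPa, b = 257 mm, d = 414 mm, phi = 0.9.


a = As * fy / (0.85 * f'c * b)
= 1273 * 420 / (0.85 * 35 * 257)
= 69.929 mm
Mn = As * fy * (d - a/2) / 10^6
= 202.6551 kN-m
phi*Mn = 0.9 * 202.6551 = 182.39 kN-m

182.39


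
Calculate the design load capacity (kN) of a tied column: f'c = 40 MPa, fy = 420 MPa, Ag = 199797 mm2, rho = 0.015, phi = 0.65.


Ast = rho * Ag = 0.015 * 199797 = 2996.955 mm2
phi*Pn = 0.65 * 0.80 * (0.85 * 40 * (199797 - 2996.955) + 420 * 2996.955) / 1000
= 4133.96 kN

4133.96


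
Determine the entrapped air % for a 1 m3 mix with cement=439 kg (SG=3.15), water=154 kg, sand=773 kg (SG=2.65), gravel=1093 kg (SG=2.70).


Vol cement = 439 / (3.15 * 1000) = 0.139365 m3
Vol water = 154 / 1000 = 0.154 m3
Vol sand = 773 / (2.65 * 1000) = 0.291698 m3
Vol gravel = 1093 / (2.70 * 1000) = 0.404815 m3
Total solid + water volume = 0.989878 m3
Air = (1 - 0.989878) * 100 = 1.01%

1.01


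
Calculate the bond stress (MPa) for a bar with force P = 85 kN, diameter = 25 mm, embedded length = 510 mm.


u = P / (pi * db * ld)
= 85 * 1000 / (pi * 25 * 510)
= 2.122 MPa

2.122


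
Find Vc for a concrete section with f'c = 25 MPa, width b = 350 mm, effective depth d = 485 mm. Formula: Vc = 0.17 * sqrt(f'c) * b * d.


Vc = 0.17 * sqrt(25) * 350 * 485 / 1000
= 144.29 kN

144.29


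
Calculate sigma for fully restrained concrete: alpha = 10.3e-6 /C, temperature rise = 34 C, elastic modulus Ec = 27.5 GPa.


sigma = alpha * dT * Ec
= 10.3e-6 * 34 * 27.5 * 1000
= 9.63 MPa

9.63


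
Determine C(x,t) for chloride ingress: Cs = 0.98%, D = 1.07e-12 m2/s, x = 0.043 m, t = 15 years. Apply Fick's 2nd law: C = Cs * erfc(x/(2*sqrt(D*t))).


t_seconds = 15 * 365.25 * 24 * 3600 = 473364000.0 s
arg = 0.043 / (2 * sqrt(1.07e-12 * 473364000.0))
= 0.9553
erfc(0.9553) = 0.1767
C = 0.98 * 0.1767 = 0.1732%

0.1732


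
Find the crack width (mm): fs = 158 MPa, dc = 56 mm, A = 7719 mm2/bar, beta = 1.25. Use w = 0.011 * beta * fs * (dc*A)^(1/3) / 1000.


w = 0.011 * beta * fs * (dc * A)^(1/3) / 1000
= 0.011 * 1.25 * 158 * (56 * 7719)^(1/3) / 1000
= 0.164 mm

0.164


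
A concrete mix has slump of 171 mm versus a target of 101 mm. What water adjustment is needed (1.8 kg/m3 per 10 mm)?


Difference = 101 - 171 = -70 mm
Water adjustment = -70 * 1.8 / 10 = -12.6 kg/m3

-12.6


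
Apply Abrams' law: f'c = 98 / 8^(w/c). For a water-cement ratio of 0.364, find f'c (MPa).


f'c = 98 / 8^0.364
= 98 / 2.132
= 45.97 MPa

45.97


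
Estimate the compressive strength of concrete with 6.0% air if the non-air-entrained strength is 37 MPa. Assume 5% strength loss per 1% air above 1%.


Strength loss = (6.0 - 1) * 5 = 25.0%
f'c = 37 * (1 - 25.0/100)
= 27.75 MPa

27.75


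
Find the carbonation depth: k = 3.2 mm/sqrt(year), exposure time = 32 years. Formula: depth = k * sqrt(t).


depth = k * sqrt(t)
= 3.2 * sqrt(32)
= 18.1 mm

18.1


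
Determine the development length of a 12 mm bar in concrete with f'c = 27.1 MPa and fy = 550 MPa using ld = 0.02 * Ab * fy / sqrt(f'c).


Ab = pi * 12^2 / 4 = 113.097 mm2
ld = 0.02 * 113.097 * 550 / sqrt(27.1)
= 239.0 mm

239.0


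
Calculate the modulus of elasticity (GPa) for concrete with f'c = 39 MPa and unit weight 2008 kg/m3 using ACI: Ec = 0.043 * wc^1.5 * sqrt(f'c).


Ec = 0.043 * 2008^1.5 * sqrt(39) / 1000
= 24.16 GPa

24.16


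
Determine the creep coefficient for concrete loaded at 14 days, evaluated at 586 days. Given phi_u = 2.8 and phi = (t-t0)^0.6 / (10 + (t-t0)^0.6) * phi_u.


dt = 586 - 14 = 572
phi = 572^0.6 / (10 + 572^0.6) * 2.8
= 2.292

2.292


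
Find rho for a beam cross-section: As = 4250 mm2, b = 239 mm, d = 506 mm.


rho = As / (b * d)
= 4250 / (239 * 506)
= 0.0351

0.0351


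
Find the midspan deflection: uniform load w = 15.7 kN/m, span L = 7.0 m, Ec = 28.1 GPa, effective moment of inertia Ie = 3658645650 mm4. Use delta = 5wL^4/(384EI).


Convert: L = 7.0 m = 7000 mm, Ec = 28.1 GPa = 28100 MPa
delta = 5 * 15.7 * 7000^4 / (384 * 28100 * 3658645650)
= 4.77 mm

4.77


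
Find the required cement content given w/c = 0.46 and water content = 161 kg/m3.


Cement = water / (w/c)
= 161 / 0.46
= 350.0 kg/m3

350.0


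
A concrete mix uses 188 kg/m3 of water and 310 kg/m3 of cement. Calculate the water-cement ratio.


w/c = water / cement
w/c = 188 / 310 = 0.606

0.606


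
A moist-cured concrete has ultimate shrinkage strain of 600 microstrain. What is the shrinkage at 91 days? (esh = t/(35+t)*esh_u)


esh(91) = 91 / (35 + 91) * 600
= 91 / 126 * 600
= 433.3 microstrain

433.3


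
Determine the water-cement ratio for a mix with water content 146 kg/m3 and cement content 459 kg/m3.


w/c = water / cement
w/c = 146 / 459 = 0.318

0.318


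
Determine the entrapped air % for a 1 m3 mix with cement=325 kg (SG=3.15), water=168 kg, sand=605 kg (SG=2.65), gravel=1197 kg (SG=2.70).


Vol cement = 325 / (3.15 * 1000) = 0.103175 m3
Vol water = 168 / 1000 = 0.168 m3
Vol sand = 605 / (2.65 * 1000) = 0.228302 m3
Vol gravel = 1197 / (2.70 * 1000) = 0.443333 m3
Total solid + water volume = 0.94281 m3
Air = (1 - 0.94281) * 100 = 5.72%

5.72


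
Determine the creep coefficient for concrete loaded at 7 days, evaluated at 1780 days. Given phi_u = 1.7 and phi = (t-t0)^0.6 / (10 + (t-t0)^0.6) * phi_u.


dt = 1780 - 7 = 1773
phi = 1773^0.6 / (10 + 1773^0.6) * 1.7
= 1.528

1.528


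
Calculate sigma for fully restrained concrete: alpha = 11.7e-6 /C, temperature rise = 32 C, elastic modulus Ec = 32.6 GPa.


sigma = alpha * dT * Ec
= 11.7e-6 * 32 * 32.6 * 1000
= 12.205 MPa

12.205


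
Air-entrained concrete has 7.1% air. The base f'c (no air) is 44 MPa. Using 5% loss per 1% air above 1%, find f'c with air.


Strength loss = (7.1 - 1) * 5 = 30.5%
f'c = 44 * (1 - 30.5/100)
= 30.58 MPa

30.58


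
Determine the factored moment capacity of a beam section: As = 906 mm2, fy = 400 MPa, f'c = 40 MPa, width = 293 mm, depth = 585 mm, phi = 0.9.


a = As * fy / (0.85 * f'c * b)
= 906 * 400 / (0.85 * 40 * 293)
= 36.3782 mm
Mn = As * fy * (d - a/2) / 10^6
= 205.4123 kN-m
phi*Mn = 0.9 * 205.4123 = 184.87 kN-m

184.87


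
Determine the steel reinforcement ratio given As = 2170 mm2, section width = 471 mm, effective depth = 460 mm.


rho = As / (b * d)
= 2170 / (471 * 460)
= 0.01

0.01


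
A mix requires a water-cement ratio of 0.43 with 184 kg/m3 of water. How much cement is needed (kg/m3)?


Cement = water / (w/c)
= 184 / 0.43
= 427.9 kg/m3

427.9


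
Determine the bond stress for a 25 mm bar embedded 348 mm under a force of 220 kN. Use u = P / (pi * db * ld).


u = P / (pi * db * ld)
= 220 * 1000 / (pi * 25 * 348)
= 8.049 MPa

8.049


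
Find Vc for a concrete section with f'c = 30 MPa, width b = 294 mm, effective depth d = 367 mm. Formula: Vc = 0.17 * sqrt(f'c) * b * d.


Vc = 0.17 * sqrt(30) * 294 * 367 / 1000
= 100.47 kN

100.47


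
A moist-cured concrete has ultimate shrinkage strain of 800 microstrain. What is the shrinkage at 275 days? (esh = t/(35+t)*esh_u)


esh(275) = 275 / (35 + 275) * 800
= 275 / 310 * 800
= 709.7 microstrain

709.7


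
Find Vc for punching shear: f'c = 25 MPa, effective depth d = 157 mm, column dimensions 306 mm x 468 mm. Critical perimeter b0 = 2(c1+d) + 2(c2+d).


b0 = 2*(306 + 157) + 2*(468 + 157) = 2176 mm
Vc = 0.33 * sqrt(25) * 2176 * 157 / 1000
= 563.69 kN

563.69


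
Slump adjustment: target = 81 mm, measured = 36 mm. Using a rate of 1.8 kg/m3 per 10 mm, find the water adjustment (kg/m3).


Difference = 81 - 36 = 45 mm
Water adjustment = 45 * 1.8 / 10 = 8.1 kg/m3

8.1


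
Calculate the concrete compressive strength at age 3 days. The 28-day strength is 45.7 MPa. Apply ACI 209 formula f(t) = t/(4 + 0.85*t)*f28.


f(3) = 3 / (4 + 0.85 * 3) * 45.7
= 3 / 6.55 * 45.7
= 20.93 MPa

20.93


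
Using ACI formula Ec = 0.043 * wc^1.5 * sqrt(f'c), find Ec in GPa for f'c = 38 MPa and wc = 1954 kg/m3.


Ec = 0.043 * 1954^1.5 * sqrt(38) / 1000
= 22.9 GPa

22.9


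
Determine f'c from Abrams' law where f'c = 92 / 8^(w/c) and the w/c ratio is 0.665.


f'c = 92 / 8^0.665
= 92 / 3.986
= 23.08 MPa

23.08


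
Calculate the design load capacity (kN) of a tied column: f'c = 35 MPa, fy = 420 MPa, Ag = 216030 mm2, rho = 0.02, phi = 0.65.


Ast = rho * Ag = 0.02 * 216030 = 4320.6 mm2
phi*Pn = 0.65 * 0.80 * (0.85 * 35 * (216030 - 4320.6) + 420 * 4320.6) / 1000
= 4218.76 kN

4218.76


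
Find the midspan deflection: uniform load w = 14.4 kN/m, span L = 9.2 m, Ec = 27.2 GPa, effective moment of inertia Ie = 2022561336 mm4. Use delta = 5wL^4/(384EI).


Convert: L = 9.2 m = 9200 mm, Ec = 27.2 GPa = 27200 MPa
delta = 5 * 14.4 * 9200^4 / (384 * 27200 * 2022561336)
= 24.42 mm

24.42


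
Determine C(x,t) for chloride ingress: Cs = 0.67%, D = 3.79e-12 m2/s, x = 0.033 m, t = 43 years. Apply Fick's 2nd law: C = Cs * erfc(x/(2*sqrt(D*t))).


t_seconds = 43 * 365.25 * 24 * 3600 = 1356976800.0 s
arg = 0.033 / (2 * sqrt(3.79e-12 * 1356976800.0))
= 0.2301
erfc(0.2301) = 0.7449
C = 0.67 * 0.7449 = 0.4991%

0.4991


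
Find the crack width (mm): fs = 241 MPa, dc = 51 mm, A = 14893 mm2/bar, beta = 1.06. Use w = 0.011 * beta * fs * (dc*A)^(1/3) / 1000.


w = 0.011 * beta * fs * (dc * A)^(1/3) / 1000
= 0.011 * 1.06 * 241 * (51 * 14893)^(1/3) / 1000
= 0.256 mm

0.256


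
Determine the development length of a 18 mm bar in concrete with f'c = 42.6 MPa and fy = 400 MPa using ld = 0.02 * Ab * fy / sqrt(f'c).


Ab = pi * 18^2 / 4 = 254.469 mm2
ld = 0.02 * 254.469 * 400 / sqrt(42.6)
= 311.9 mm

311.9


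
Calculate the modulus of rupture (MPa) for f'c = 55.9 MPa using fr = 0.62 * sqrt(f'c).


fr = 0.62 * sqrt(55.9)
= 4.636 MPa

4.636
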